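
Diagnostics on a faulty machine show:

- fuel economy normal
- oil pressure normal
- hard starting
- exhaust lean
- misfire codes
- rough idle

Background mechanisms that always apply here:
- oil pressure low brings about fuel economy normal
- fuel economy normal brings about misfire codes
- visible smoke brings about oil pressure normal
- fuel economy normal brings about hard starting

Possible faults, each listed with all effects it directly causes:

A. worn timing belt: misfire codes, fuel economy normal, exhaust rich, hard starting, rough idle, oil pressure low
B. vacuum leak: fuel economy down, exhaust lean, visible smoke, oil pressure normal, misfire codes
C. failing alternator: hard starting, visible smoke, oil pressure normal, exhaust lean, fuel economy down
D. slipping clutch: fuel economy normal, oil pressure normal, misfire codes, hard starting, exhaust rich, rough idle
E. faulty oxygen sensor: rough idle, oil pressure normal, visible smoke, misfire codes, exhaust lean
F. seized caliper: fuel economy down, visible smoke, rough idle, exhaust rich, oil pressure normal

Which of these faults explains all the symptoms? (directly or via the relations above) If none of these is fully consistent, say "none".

Per-candidate check:
(A) worn timing belt — fails on oil pressure normal, exhaust lean (predicts oil pressure low, not oil pressure normal; predicts exhaust rich, not exhaust lean)
(B) vacuum leak — fuel economy normal -; oil pressure normal +; hard starting -; exhaust lean +; misfire codes +; rough idle -
(C) failing alternator — fails on fuel economy normal, misfire codes, rough idle (predicts fuel economy down, not fuel economy normal)
(D) slipping clutch — fuel economy normal +; oil pressure normal +; hard starting +; exhaust lean -; misfire codes +; rough idle +
(E) faulty oxygen sensor — does not account for fuel economy normal, hard starting
(F) seized caliper — fuel economy normal -; oil pressure normal +; hard starting -; exhaust lean -; misfire codes -; rough idle +
None of the listed candidates fits everything.

none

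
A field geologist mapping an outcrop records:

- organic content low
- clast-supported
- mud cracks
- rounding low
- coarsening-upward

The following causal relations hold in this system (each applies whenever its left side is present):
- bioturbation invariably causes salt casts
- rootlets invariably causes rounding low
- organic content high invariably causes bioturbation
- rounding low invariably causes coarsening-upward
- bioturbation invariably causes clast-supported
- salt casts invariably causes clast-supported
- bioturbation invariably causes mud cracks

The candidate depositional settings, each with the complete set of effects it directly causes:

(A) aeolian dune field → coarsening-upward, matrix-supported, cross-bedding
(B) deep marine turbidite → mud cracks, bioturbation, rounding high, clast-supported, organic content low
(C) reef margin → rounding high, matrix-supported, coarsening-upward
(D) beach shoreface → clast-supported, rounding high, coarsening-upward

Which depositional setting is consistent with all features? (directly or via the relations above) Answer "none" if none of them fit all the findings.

none

For each candidate, compare predicted effects to what was observed:
(A) aeolian dune field — organic content low NO; clast-supported NO; mud cracks NO; rounding low NO; coarsening-upward yes
(B) deep marine turbidite — fails on rounding low, coarsening-upward (predicts rounding high, not rounding low)
(C) reef margin — organic content low NO; clast-supported NO; mud cracks NO; rounding low NO; coarsening-upward yes
(D) beach shoreface — organic content low NO; clast-supported yes; mud cracks NO; rounding low NO; coarsening-upward yes
None of the listed candidates fits everything.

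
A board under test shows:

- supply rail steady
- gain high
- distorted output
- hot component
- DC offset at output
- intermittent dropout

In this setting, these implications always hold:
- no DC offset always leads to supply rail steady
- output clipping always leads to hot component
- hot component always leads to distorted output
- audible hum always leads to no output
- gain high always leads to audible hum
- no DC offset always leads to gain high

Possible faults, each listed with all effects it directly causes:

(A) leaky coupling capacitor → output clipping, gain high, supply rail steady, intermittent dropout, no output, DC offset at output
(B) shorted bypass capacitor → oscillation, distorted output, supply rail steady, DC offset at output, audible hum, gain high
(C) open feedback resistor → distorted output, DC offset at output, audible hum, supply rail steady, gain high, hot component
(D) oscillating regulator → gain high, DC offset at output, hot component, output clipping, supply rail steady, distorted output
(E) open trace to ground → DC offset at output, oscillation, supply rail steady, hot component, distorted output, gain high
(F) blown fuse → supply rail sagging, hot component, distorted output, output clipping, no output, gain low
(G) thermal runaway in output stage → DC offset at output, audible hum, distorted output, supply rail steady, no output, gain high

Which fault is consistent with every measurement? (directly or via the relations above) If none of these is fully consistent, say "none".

Checking each candidate against the observations:
(A) leaky coupling capacitor — accounts for every observation (distorted output through output clipping → hot component → distorted output)
(B) shorted bypass capacitor — supply rail steady match; gain high match; distorted output match; hot component miss; DC offset at output match; intermittent dropout miss
(C) open feedback resistor — supply rail steady match; gain high match; distorted output match; hot component match; DC offset at output match; intermittent dropout miss
(D) oscillating regulator — does not account for intermittent dropout
(E) open trace to ground — supply rail steady match; gain high match; distorted output match; hot component match; DC offset at output match; intermittent dropout miss
(F) blown fuse — fails on supply rail steady, gain high, DC offset at output, intermittent dropout (predicts supply rail sagging, not supply rail steady; predicts gain low, not gain high)
(G) thermal runaway in output stage — supply rail steady match; gain high match; distorted output match; hot component miss; DC offset at output match; intermittent dropout miss
(A) alone accounts for all the evidence.

A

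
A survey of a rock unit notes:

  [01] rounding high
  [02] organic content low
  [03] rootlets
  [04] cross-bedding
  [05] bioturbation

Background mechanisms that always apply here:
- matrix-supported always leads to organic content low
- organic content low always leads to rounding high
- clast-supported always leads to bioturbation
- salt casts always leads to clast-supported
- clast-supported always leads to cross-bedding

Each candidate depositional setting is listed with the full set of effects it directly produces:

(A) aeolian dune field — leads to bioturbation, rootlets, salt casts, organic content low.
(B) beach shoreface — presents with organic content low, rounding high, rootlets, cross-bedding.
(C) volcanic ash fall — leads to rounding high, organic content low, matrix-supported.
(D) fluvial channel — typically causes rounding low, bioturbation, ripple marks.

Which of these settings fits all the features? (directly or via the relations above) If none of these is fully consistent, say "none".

Checking each candidate against the observations:
(A) aeolian dune field — accounts for every observation (rounding high by organic content low → rounding high)
(B) beach shoreface — does not account for bioturbation
(C) volcanic ash fall — does not account for rootlets, cross-bedding, bioturbation
(D) fluvial channel — rounding high NO; organic content low NO; rootlets NO; cross-bedding NO; bioturbation yes
Only (A) is consistent with every observation.

A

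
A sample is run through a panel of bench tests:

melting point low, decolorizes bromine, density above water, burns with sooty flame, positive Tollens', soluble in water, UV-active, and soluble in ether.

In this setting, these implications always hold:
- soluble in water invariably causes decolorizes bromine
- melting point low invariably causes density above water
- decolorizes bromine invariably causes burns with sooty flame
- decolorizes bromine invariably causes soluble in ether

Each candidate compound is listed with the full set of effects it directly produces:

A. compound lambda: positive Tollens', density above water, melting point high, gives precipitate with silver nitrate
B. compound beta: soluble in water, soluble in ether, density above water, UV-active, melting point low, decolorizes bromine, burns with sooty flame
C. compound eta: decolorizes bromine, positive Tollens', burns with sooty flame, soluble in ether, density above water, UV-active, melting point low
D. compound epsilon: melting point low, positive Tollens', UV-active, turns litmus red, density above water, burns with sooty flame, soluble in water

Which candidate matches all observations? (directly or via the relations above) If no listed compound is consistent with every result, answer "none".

For each candidate, compare predicted effects to what was observed:
(A) compound lambda — fails on melting point low, decolorizes bromine, burns with sooty flame, soluble in water, UV-active, soluble in ether (predicts melting point high, not melting point low)
(B) compound beta — melting point low match; decolorizes bromine match; density above water match; burns with sooty flame match; positive Tollens' miss; soluble in water match; UV-active match; soluble in ether match
(C) compound eta — does not account for soluble in water
(D) compound epsilon — accounts for every observation (decolorizes bromine via soluble in water → decolorizes bromine)
(D) alone accounts for all the evidence.

D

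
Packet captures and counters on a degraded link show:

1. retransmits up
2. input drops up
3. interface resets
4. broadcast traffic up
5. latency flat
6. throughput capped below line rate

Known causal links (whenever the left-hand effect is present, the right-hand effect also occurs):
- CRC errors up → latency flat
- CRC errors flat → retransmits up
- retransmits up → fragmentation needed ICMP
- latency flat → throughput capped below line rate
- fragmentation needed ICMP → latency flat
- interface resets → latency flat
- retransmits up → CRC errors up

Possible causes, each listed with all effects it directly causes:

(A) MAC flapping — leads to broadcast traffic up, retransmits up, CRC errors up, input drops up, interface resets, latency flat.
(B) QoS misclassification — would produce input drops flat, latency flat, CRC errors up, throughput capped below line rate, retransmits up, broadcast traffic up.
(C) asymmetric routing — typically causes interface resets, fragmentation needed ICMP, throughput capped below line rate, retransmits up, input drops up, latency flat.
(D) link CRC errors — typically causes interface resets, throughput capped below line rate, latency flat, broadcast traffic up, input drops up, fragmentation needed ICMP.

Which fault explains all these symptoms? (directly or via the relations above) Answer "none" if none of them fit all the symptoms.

A

Checking each candidate against the observations:
(A) MAC flapping — retransmits up yes; input drops up yes; interface resets yes; broadcast traffic up yes; latency flat yes; throughput capped below line rate yes (by latency flat → throughput capped below line rate)
(B) QoS misclassification — fails on input drops up, interface resets (predicts input drops flat, not input drops up)
(C) asymmetric routing — retransmits up yes; input drops up yes; interface resets yes; broadcast traffic up NO; latency flat yes; throughput capped below line rate yes
(D) link CRC errors — does not account for retransmits up
(A) is the only candidate with no mismatches.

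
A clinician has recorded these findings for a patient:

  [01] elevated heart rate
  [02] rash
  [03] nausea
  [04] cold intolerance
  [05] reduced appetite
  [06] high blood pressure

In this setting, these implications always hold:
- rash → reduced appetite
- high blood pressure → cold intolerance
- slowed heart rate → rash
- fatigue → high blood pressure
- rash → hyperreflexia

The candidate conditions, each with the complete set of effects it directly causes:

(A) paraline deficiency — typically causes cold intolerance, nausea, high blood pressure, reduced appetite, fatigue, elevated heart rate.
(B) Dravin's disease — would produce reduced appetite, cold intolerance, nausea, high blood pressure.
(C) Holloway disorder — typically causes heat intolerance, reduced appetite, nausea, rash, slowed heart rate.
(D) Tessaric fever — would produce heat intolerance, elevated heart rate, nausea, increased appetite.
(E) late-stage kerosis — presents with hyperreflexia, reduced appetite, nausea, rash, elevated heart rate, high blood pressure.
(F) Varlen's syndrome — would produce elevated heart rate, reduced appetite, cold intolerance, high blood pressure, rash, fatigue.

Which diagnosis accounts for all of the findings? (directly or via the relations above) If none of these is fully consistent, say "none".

E

Per-candidate check:
(A) paraline deficiency — elevated heart rate +; rash -; nausea +; cold intolerance +; reduced appetite +; high blood pressure +
(B) Dravin's disease — does not account for elevated heart rate, rash
(C) Holloway disorder — fails on elevated heart rate, cold intolerance, high blood pressure (predicts slowed heart rate, not elevated heart rate; predicts heat intolerance, not cold intolerance)
(D) Tessaric fever — elevated heart rate +; rash -; nausea +; cold intolerance -; reduced appetite -; high blood pressure -
(E) late-stage kerosis — elevated heart rate +; rash +; nausea +; cold intolerance + (through high blood pressure → cold intolerance); reduced appetite +; high blood pressure +
(F) Varlen's syndrome — elevated heart rate +; rash +; nausea -; cold intolerance +; reduced appetite +; high blood pressure +
Only (E) is consistent with every observation.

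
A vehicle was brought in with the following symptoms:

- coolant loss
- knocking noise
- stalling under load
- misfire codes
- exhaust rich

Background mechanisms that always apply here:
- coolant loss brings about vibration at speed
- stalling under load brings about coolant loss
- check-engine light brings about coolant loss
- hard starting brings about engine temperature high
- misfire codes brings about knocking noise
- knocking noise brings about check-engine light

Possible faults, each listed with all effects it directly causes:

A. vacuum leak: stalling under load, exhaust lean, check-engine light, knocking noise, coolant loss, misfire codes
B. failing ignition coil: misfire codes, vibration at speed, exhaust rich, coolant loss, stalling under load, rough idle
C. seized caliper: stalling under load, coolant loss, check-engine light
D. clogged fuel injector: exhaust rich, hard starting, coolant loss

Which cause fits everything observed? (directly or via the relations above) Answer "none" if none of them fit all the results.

B

For each candidate, compare predicted effects to what was observed:
(A) vacuum leak — fails on exhaust rich (predicts exhaust lean, not exhaust rich)
(B) failing ignition coil — coolant loss yes; knocking noise yes (by misfire codes → knocking noise); stalling under load yes; misfire codes yes; exhaust rich yes
(C) seized caliper — coolant loss yes; knocking noise NO; stalling under load yes; misfire codes NO; exhaust rich NO
(D) clogged fuel injector — does not account for knocking noise, stalling under load, misfire codes
(B) is the only candidate with no mismatches.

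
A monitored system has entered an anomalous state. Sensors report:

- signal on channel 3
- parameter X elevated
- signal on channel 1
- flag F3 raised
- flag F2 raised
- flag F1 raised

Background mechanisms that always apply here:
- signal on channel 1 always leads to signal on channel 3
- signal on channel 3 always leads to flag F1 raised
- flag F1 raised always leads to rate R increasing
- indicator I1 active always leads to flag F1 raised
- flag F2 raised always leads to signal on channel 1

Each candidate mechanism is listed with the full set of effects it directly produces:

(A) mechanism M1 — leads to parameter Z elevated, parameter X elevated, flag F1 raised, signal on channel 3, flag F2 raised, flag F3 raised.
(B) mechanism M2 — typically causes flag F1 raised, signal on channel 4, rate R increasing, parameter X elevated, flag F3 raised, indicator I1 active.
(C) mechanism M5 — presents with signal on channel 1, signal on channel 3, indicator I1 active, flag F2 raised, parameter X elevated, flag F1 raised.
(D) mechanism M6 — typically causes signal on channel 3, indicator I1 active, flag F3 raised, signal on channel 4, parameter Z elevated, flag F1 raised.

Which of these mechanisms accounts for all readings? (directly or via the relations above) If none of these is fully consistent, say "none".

Per-candidate check:
(A) mechanism M1 — signal on channel 3 +; parameter X elevated +; signal on channel 1 + (via flag F2 raised → signal on channel 1); flag F3 raised +; flag F2 raised +; flag F1 raised +
(B) mechanism M2 — does not account for signal on channel 3, signal on channel 1, flag F2 raised
(C) mechanism M5 — signal on channel 3 +; parameter X elevated +; signal on channel 1 +; flag F3 raised -; flag F2 raised +; flag F1 raised +
(D) mechanism M6 — signal on channel 3 +; parameter X elevated -; signal on channel 1 -; flag F3 raised +; flag F2 raised -; flag F1 raised +
Only (A) is consistent with every observation.

A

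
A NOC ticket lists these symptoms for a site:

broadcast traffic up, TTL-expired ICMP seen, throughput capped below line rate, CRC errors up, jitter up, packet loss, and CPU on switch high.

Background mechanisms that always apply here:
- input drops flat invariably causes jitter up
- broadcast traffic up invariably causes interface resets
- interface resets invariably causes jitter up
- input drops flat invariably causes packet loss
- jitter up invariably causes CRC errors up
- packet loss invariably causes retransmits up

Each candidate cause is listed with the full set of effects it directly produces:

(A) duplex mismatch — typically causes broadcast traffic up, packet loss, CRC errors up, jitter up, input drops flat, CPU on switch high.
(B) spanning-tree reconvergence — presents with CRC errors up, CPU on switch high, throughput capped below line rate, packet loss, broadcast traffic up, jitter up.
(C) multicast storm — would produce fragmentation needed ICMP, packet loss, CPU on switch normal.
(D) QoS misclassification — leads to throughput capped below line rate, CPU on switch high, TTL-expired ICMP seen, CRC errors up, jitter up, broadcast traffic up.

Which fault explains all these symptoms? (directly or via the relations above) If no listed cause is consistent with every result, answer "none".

Testing each hypothesis:
(A) duplex mismatch — does not account for TTL-expired ICMP seen, throughput capped below line rate
(B) spanning-tree reconvergence — does not account for TTL-expired ICMP seen
(C) multicast storm — broadcast traffic up ✗; TTL-expired ICMP seen ✗; throughput capped below line rate ✗; CRC errors up ✗; jitter up ✗; packet loss ✓; CPU on switch high ✗
(D) QoS misclassification — does not account for packet loss
None of the listed candidates fits everything.

none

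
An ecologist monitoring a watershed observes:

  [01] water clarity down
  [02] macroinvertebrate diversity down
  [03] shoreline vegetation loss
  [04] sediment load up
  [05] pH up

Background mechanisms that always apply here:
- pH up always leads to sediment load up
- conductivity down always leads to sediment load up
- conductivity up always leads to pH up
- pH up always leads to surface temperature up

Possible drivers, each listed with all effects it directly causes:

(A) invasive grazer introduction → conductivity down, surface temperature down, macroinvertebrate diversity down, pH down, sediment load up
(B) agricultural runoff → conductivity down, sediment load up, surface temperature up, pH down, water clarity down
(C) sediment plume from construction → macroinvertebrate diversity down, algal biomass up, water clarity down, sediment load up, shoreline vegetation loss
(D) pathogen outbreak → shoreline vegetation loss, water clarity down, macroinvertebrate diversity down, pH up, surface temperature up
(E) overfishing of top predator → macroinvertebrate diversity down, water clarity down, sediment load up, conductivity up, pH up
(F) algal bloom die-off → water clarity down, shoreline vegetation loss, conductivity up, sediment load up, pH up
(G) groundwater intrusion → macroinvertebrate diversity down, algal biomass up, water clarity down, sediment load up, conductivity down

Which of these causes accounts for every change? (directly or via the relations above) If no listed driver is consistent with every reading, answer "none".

Per-candidate check:
(A) invasive grazer introduction — fails on water clarity down, shoreline vegetation loss, pH up (predicts pH down, not pH up)
(B) agricultural runoff — fails on macroinvertebrate diversity down, shoreline vegetation loss, pH up (predicts pH down, not pH up)
(C) sediment plume from construction — water clarity down yes; macroinvertebrate diversity down yes; shoreline vegetation loss yes; sediment load up yes; pH up NO
(D) pathogen outbreak — accounts for every observation (sediment load up through pH up → sediment load up)
(E) overfishing of top predator — water clarity down yes; macroinvertebrate diversity down yes; shoreline vegetation loss NO; sediment load up yes; pH up yes
(F) algal bloom die-off — water clarity down yes; macroinvertebrate diversity down NO; shoreline vegetation loss yes; sediment load up yes; pH up yes
(G) groundwater intrusion — water clarity down yes; macroinvertebrate diversity down yes; shoreline vegetation loss NO; sediment load up yes; pH up NO
(D) is the only candidate with no mismatches.

D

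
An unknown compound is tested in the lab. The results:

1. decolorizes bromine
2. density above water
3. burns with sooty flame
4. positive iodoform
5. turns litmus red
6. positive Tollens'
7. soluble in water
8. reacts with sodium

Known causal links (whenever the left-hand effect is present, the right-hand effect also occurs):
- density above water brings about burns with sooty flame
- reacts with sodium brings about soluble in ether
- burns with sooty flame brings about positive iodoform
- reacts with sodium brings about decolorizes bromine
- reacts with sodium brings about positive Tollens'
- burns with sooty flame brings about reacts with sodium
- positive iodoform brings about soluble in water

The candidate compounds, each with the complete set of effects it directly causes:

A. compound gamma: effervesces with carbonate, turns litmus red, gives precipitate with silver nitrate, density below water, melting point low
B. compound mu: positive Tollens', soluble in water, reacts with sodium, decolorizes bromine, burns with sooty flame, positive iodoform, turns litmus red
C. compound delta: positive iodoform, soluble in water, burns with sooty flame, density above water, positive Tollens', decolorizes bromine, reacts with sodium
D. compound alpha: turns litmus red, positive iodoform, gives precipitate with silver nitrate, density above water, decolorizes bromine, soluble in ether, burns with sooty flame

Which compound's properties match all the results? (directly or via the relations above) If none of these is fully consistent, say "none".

For each candidate, compare predicted effects to what was observed:
(A) compound gamma — fails on decolorizes bromine, density above water, burns with sooty flame, positive iodoform, positive Tollens', soluble in water, reacts with sodium (predicts density below water, not density above water)
(B) compound mu — decolorizes bromine yes; density above water NO; burns with sooty flame yes; positive iodoform yes; turns litmus red yes; positive Tollens' yes; soluble in water yes; reacts with sodium yes
(C) compound delta — does not account for turns litmus red
(D) compound alpha — decolorizes bromine yes; density above water yes; burns with sooty flame yes; positive iodoform yes; turns litmus red yes; positive Tollens' yes (through burns with sooty flame → reacts with sodium → positive Tollens'); soluble in water yes (through positive iodoform → soluble in water); reacts with sodium yes (through burns with sooty flame → reacts with sodium)
Only (D) is consistent with every observation.

D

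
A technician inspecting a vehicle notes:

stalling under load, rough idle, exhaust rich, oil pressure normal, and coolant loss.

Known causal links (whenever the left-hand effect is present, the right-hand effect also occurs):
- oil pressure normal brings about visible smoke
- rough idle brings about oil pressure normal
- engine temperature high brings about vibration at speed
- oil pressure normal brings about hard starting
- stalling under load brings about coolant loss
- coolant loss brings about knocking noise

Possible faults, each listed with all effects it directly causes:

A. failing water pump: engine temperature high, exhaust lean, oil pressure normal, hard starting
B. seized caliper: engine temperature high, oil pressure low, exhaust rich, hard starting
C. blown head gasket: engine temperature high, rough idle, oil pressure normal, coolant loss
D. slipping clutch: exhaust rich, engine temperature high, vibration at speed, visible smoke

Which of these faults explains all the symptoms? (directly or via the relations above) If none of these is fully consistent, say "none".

Checking each candidate against the observations:
(A) failing water pump — stalling under load miss; rough idle miss; exhaust rich miss; oil pressure normal match; coolant loss miss
(B) seized caliper — fails on stalling under load, rough idle, oil pressure normal, coolant loss (predicts oil pressure low, not oil pressure normal)
(C) blown head gasket — stalling under load miss; rough idle match; exhaust rich miss; oil pressure normal match; coolant loss match
(D) slipping clutch — stalling under load miss; rough idle miss; exhaust rich match; oil pressure normal miss; coolant loss miss
No candidate is consistent with all observations.

none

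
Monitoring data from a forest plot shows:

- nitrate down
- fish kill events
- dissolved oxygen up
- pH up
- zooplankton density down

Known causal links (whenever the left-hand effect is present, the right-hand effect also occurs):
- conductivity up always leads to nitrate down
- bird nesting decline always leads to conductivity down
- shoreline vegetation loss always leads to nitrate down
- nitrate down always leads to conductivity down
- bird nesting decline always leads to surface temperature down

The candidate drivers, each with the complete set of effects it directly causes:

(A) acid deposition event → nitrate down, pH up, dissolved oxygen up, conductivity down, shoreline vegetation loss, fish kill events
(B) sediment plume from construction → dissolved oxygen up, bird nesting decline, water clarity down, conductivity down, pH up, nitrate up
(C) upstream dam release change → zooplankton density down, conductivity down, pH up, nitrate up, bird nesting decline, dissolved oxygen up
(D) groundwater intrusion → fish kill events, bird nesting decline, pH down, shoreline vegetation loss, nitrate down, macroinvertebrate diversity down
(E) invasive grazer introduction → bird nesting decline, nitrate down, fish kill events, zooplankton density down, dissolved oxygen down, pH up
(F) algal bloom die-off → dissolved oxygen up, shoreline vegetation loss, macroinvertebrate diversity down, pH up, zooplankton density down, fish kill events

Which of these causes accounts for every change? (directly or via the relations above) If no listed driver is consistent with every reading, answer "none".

Testing each hypothesis:
(A) acid deposition event — does not account for zooplankton density down
(B) sediment plume from construction — nitrate down ✗; fish kill events ✗; dissolved oxygen up ✓; pH up ✓; zooplankton density down ✗
(C) upstream dam release change — nitrate down ✗; fish kill events ✗; dissolved oxygen up ✓; pH up ✓; zooplankton density down ✓
(D) groundwater intrusion — fails on dissolved oxygen up, pH up, zooplankton density down (predicts pH down, not pH up)
(E) invasive grazer introduction — fails on dissolved oxygen up (predicts dissolved oxygen down, not dissolved oxygen up)
(F) algal bloom die-off — accounts for every observation (nitrate down through shoreline vegetation loss → nitrate down)
Only (F) is consistent with every observation.

F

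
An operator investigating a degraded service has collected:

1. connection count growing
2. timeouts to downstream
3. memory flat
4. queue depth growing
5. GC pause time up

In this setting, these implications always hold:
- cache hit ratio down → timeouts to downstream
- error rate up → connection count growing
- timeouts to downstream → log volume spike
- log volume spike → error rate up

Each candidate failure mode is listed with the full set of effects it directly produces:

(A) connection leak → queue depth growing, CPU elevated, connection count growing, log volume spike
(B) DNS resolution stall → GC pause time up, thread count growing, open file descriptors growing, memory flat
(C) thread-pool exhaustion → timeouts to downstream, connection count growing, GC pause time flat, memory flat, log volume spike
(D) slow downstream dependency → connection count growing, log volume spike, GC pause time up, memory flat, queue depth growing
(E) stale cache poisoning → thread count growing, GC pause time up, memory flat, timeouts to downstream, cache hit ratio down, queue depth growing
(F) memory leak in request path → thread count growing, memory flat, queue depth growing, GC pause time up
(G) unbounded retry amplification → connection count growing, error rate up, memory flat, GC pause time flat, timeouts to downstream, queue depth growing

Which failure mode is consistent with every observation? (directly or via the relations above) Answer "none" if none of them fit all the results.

Per-candidate check:
(A) connection leak — connection count growing +; timeouts to downstream -; memory flat -; queue depth growing +; GC pause time up -
(B) DNS resolution stall — connection count growing -; timeouts to downstream -; memory flat +; queue depth growing -; GC pause time up +
(C) thread-pool exhaustion — fails on queue depth growing, GC pause time up (predicts GC pause time flat, not GC pause time up)
(D) slow downstream dependency — connection count growing +; timeouts to downstream -; memory flat +; queue depth growing +; GC pause time up +
(E) stale cache poisoning — accounts for every observation (connection count growing through timeouts to downstream → log volume spike → error rate up → connection count growing)
(F) memory leak in request path — connection count growing -; timeouts to downstream -; memory flat +; queue depth growing +; GC pause time up +
(G) unbounded retry amplification — connection count growing +; timeouts to downstream +; memory flat +; queue depth growing +; GC pause time up -
(E) is the only candidate with no mismatches.

E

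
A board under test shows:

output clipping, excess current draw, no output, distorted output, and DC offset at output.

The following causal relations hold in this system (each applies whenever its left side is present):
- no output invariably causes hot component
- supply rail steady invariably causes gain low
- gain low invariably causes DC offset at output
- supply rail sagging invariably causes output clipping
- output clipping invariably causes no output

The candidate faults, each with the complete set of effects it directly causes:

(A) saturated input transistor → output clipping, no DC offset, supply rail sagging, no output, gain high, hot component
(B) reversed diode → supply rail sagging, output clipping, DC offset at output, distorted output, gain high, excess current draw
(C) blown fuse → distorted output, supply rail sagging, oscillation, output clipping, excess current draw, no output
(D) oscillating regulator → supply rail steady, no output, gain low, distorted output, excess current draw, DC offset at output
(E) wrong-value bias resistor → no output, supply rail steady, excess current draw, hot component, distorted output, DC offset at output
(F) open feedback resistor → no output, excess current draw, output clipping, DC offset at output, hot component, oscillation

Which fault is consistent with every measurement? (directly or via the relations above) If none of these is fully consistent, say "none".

For each candidate, compare predicted effects to what was observed:
(A) saturated input transistor — output clipping yes; excess current draw NO; no output yes; distorted output NO; DC offset at output NO
(B) reversed diode — output clipping yes; excess current draw yes; no output yes (through output clipping → no output); distorted output yes; DC offset at output yes
(C) blown fuse — output clipping yes; excess current draw yes; no output yes; distorted output yes; DC offset at output NO
(D) oscillating regulator — does not account for output clipping
(E) wrong-value bias resistor — output clipping NO; excess current draw yes; no output yes; distorted output yes; DC offset at output yes
(F) open feedback resistor — output clipping yes; excess current draw yes; no output yes; distorted output NO; DC offset at output yes
Only (B) is consistent with every observation.

B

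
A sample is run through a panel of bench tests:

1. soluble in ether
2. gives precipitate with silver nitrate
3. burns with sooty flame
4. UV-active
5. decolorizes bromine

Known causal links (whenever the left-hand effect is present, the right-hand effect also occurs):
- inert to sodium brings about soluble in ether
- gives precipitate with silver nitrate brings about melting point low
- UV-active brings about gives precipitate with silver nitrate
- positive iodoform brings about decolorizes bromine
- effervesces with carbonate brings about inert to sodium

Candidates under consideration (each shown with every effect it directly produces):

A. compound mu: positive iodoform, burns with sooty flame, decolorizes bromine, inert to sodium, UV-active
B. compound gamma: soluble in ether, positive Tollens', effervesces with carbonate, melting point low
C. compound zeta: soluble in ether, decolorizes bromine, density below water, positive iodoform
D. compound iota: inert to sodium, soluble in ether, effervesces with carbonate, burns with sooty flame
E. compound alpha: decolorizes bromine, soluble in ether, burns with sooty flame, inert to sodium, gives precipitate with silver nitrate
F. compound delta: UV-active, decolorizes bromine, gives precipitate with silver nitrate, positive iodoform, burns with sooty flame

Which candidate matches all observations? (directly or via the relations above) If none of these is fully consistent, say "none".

For each candidate, compare predicted effects to what was observed:
(A) compound mu — accounts for every observation (soluble in ether via inert to sodium → soluble in ether)
(B) compound gamma — does not account for gives precipitate with silver nitrate, burns with sooty flame, UV-active, decolorizes bromine
(C) compound zeta — does not account for gives precipitate with silver nitrate, burns with sooty flame, UV-active
(D) compound iota — does not account for gives precipitate with silver nitrate, UV-active, decolorizes bromine
(E) compound alpha — does not account for UV-active
(F) compound delta — does not account for soluble in ether
Only (A) is consistent with every observation.

A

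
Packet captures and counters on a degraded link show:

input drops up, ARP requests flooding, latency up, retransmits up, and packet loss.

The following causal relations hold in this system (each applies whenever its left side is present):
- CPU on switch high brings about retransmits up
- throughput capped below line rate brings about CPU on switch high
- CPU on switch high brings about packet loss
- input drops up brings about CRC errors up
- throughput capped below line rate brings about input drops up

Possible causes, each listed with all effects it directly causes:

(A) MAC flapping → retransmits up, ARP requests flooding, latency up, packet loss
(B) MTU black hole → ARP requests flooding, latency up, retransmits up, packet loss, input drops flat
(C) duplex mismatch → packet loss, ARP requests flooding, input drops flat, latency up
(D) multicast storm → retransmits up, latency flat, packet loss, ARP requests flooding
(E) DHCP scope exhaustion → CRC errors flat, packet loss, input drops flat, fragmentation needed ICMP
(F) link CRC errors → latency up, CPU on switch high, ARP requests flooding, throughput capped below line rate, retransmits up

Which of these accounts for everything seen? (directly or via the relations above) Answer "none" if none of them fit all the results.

F

Testing each hypothesis:
(A) MAC flapping — input drops up ✗; ARP requests flooding ✓; latency up ✓; retransmits up ✓; packet loss ✓
(B) MTU black hole — input drops up ✗; ARP requests flooding ✓; latency up ✓; retransmits up ✓; packet loss ✓
(C) duplex mismatch — input drops up ✗; ARP requests flooding ✓; latency up ✓; retransmits up ✗; packet loss ✓
(D) multicast storm — fails on input drops up, latency up (predicts latency flat, not latency up)
(E) DHCP scope exhaustion — fails on input drops up, ARP requests flooding, latency up, retransmits up (predicts input drops flat, not input drops up)
(F) link CRC errors — input drops up ✓ (by throughput capped below line rate → input drops up); ARP requests flooding ✓; latency up ✓; retransmits up ✓; packet loss ✓ (by CPU on switch high → packet loss)
(F) alone accounts for all the evidence.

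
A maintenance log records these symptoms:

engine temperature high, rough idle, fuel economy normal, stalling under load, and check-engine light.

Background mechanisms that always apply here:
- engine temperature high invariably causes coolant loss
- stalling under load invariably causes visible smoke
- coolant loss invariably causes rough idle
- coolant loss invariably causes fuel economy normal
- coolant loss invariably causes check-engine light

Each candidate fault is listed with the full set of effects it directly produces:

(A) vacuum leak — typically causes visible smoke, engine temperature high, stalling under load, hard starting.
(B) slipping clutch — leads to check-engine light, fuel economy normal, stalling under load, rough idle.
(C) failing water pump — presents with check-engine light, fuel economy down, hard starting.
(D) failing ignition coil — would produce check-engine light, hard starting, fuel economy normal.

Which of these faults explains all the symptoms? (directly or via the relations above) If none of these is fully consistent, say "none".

A

Per-candidate check:
(A) vacuum leak — accounts for every observation (rough idle by engine temperature high → coolant loss → rough idle)
(B) slipping clutch — engine temperature high miss; rough idle match; fuel economy normal match; stalling under load match; check-engine light match
(C) failing water pump — fails on engine temperature high, rough idle, fuel economy normal, stalling under load (predicts fuel economy down, not fuel economy normal)
(D) failing ignition coil — does not account for engine temperature high, rough idle, stalling under load
(A) is the only candidate with no mismatches.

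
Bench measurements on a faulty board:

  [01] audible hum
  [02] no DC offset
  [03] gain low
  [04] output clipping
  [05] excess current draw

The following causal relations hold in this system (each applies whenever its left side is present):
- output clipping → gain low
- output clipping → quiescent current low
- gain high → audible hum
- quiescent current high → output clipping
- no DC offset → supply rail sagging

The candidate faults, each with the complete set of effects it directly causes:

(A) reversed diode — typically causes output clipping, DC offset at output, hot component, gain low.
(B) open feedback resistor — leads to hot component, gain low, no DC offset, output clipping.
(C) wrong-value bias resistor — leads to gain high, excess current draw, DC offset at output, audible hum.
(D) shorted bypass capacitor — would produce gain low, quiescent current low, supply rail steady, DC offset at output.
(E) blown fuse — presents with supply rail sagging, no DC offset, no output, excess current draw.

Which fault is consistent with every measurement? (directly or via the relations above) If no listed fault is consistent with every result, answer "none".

none

Checking each candidate against the observations:
(A) reversed diode — fails on audible hum, no DC offset, excess current draw (predicts DC offset at output, not no DC offset)
(B) open feedback resistor — does not account for audible hum, excess current draw
(C) wrong-value bias resistor — audible hum +; no DC offset -; gain low -; output clipping -; excess current draw +
(D) shorted bypass capacitor — audible hum -; no DC offset -; gain low +; output clipping -; excess current draw -
(E) blown fuse — does not account for audible hum, gain low, output clipping
Every candidate fails on at least one observation.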